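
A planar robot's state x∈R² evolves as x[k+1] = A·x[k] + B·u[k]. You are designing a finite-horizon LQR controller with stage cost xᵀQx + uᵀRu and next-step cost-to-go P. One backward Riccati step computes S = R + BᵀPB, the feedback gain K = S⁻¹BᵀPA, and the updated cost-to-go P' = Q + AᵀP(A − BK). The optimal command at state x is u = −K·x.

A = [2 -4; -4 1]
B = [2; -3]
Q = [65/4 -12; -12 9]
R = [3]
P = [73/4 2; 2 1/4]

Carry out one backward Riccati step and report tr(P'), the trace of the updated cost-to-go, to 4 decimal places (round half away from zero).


44.0933

BᵀP = [30.5000 3.2500]
S = R + BᵀPB = [3] + [51.2500] = [54.2500]
BᵀPA = [48.0000 -118.7500]
K = S⁻¹·BᵀPA = [0.8848 -2.1889]
A−BK = [0.2304 0.3779; -1.3456 -5.5668]
AᵀP(A−BK) = [2.5300 -5.9309; -5.9309 16.3134]
P' = Q + AᵀP(A−BK) = [18.7800 -17.9309; -17.9309 25.3134]
tr(P') = 44.0933


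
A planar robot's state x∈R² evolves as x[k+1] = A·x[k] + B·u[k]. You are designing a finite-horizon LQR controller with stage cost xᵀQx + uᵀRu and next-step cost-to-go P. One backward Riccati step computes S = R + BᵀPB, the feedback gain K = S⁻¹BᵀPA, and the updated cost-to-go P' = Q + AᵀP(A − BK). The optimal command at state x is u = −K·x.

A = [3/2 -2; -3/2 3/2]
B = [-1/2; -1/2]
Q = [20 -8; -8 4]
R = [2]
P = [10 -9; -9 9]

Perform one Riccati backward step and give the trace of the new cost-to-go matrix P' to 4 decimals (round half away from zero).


220.8056

BᵀP = [-0.5000 0.0000]
S = R + BᵀPB = [2] + [0.2500] = [2.2500]
BᵀPA = [-0.7500 1.0000]
K = S⁻¹·BᵀPA = [-0.3333 0.4444]
A−BK = [1.3333 -1.7778; -1.6667 1.7222]
AᵀP(A−BK) = [83.0000 -97.1667; -97.1667 113.8056]
P' = Q + AᵀP(A−BK) = [103.0000 -105.1667; -105.1667 117.8056]
tr(P') = 220.8056


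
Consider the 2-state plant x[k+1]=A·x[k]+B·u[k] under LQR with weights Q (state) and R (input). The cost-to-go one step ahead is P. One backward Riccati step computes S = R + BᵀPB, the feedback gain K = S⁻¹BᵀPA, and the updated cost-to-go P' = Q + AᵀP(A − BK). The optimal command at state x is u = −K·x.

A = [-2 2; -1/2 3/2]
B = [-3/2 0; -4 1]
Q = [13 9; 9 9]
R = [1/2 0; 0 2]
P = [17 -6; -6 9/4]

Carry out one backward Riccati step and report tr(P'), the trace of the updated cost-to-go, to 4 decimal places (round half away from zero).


63.7487

BᵀP = [-1.5000 0.0000; -6.0000 2.2500]
S = R + BᵀPB = [1/2 0; 0 2] + [2.2500 0.0000; 0.0000 2.2500] = [2.7500 0.0000; 0.0000 4.2500]
BᵀPA = [3.0000 -3.0000; 10.8750 -8.6250]
K = S⁻¹·BᵀPA = [1.0909 -1.0909; 2.5588 -2.0294]
A−BK = [-0.3636 0.3636; 1.3048 -0.8342]
AᵀP(A−BK) = [25.4626 -20.3449; -20.3449 16.2861]
P' = Q + AᵀP(A−BK) = [38.4626 -11.3449; -11.3449 25.2861]
tr(P') = 63.7487


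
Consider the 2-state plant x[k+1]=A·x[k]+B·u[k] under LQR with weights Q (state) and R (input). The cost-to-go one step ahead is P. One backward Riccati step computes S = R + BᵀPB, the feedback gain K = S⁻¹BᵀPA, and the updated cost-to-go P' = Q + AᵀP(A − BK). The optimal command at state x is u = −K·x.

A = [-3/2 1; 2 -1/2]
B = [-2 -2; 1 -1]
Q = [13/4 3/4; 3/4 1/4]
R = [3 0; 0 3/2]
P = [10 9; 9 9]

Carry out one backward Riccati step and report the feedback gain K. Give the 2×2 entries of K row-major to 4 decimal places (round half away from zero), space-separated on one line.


0.4628 -0.1933 -0.2872 -0.1099

BᵀP = [-11.0000 -9.0000; -29.0000 -27.0000]
S = R + BᵀPB = [3 0; 0 3/2] + [13.0000 31.0000; 31.0000 85.0000] = [16.0000 31.0000; 31.0000 86.5000]
BᵀPA = [-1.5000 -6.5000; -10.5000 -15.5000]
K = S⁻¹·BᵀPA = [0.4628 -0.1933; -0.2872 -0.1099]
A−BK = [-1.1489 0.3936; 1.2500 -0.4167]
AᵀP(A−BK) = [2.1782 -0.6941; -0.6941 0.2899]
P' = Q + AᵀP(A−BK) = [5.4282 0.0559; 0.0559 0.5399]
tr(P') = 5.9681


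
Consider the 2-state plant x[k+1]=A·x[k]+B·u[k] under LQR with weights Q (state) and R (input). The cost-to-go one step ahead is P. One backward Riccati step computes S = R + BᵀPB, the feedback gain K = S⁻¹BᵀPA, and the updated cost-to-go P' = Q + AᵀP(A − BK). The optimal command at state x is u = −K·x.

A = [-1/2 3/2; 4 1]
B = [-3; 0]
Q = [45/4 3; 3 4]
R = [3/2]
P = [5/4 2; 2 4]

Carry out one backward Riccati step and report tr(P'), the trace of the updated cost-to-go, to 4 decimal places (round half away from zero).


35.3824

BᵀP = [-3.7500 -6.0000]
S = R + BᵀPB = [3/2] + [11.2500] = [12.7500]
BᵀPA = [-22.1250 -11.6250]
K = S⁻¹·BᵀPA = [-1.7353 -0.9118]
A−BK = [-5.7059 -1.2353; 4.0000 1.0000]
AᵀP(A−BK) = [17.9191 5.8897; 5.8897 2.2132]
P' = Q + AᵀP(A−BK) = [29.1691 8.8897; 8.8897 6.2132]
tr(P') = 35.3824


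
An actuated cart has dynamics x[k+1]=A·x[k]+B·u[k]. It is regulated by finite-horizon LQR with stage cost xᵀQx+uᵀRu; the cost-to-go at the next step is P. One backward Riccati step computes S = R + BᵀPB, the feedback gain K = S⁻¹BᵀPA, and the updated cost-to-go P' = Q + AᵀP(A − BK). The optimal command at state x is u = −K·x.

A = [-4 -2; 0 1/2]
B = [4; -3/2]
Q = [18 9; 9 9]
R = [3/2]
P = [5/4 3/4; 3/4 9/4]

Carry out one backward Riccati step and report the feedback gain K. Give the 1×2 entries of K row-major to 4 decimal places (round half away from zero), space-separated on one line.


-0.8826 -0.4520

BᵀP = [3.8750 -0.3750]
S = R + BᵀPB = [3/2] + [16.0625] = [17.5625]
BᵀPA = [-15.5000 -7.9375]
K = S⁻¹·BᵀPA = [-0.8826 -0.4520]
A−BK = [-0.4698 -0.1922; -1.3238 -0.1779]
AᵀP(A−BK) = [6.3203 1.4947; 1.4947 0.4751]
P' = Q + AᵀP(A−BK) = [24.3203 10.4947; 10.4947 9.4751]
tr(P') = 33.7954


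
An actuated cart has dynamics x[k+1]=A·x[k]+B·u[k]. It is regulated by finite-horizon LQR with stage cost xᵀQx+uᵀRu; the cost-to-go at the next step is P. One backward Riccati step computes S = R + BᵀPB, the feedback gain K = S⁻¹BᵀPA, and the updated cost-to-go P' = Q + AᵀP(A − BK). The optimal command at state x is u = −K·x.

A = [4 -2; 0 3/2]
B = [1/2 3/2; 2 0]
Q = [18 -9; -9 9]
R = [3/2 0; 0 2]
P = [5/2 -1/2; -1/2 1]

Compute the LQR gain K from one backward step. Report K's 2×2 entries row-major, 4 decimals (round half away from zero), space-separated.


0.0514 0.4992 1.9647 -1.1557

BᵀP = [0.2500 1.7500; 3.7500 -0.7500]
S = R + BᵀPB = [3/2 0; 0 2] + [3.6250 0.3750; 0.3750 5.6250] = [5.1250 0.3750; 0.3750 7.6250]
BᵀPA = [1.0000 2.1250; 15.0000 -8.6250]
K = S⁻¹·BᵀPA = [0.0514 0.4992; 1.9647 -1.1557]
A−BK = [1.0273 -0.5161; -0.1027 0.5016]
AᵀP(A−BK) = [10.4783 -6.1637; -6.1637 4.2213]
P' = Q + AᵀP(A−BK) = [28.4783 -15.1637; -15.1637 13.2213]
tr(P') = 41.6996


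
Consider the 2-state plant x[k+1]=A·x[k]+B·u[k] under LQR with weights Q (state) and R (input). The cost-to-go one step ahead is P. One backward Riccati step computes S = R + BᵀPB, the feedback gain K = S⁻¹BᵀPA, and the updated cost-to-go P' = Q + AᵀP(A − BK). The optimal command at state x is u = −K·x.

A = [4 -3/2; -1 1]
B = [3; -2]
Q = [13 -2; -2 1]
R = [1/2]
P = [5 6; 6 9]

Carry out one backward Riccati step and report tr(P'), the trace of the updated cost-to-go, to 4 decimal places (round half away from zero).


39.9605

BᵀP = [3.0000 0.0000]
S = R + BᵀPB = [1/2] + [9.0000] = [9.5000]
BᵀPA = [12.0000 -4.5000]
K = S⁻¹·BᵀPA = [1.2632 -0.4737]
A−BK = [0.2105 -0.0789; 1.5263 0.0526]
AᵀP(A−BK) = [25.8421 -0.3158; -0.3158 0.1184]
P' = Q + AᵀP(A−BK) = [38.8421 -2.3158; -2.3158 1.1184]
tr(P') = 39.9605


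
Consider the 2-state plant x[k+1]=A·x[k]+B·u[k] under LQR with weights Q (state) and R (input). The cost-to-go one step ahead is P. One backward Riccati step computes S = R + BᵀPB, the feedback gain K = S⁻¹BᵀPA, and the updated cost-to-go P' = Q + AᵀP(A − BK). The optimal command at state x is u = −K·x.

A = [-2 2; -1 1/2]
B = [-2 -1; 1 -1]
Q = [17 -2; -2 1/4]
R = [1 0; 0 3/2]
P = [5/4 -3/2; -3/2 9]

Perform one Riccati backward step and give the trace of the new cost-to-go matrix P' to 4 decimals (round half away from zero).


20.4661

BᵀP = [-4.0000 12.0000; 0.2500 -7.5000]
S = R + BᵀPB = [1 0; 0 3/2] + [20.0000 -8.0000; -8.0000 7.2500] = [21.0000 -8.0000; -8.0000 8.7500]
BᵀPA = [-4.0000 -2.0000; 7.0000 -3.2500]
K = S⁻¹·BᵀPA = [0.1754 -0.3633; 0.9603 -0.7035]
A−BK = [-0.6889 0.5699; -0.2150 0.1597]
AᵀP(A−BK) = [1.9791 -1.5282; -1.5282 1.2370]
P' = Q + AᵀP(A−BK) = [18.9791 -3.5282; -3.5282 1.4870]
tr(P') = 20.4661


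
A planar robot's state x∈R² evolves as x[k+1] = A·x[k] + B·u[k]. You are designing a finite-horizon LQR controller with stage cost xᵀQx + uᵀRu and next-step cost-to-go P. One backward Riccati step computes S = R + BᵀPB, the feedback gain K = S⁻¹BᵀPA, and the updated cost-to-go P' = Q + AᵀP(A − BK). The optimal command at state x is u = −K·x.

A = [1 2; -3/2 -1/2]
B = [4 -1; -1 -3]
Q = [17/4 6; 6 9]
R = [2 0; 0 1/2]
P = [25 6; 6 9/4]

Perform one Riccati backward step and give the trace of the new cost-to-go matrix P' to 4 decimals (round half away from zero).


14.0167

BᵀP = [94.0000 21.7500; -43.0000 -12.7500]
S = R + BᵀPB = [2 0; 0 1/2] + [354.2500 -159.2500; -159.2500 81.2500] = [356.2500 -159.2500; -159.2500 81.7500]
BᵀPA = [61.3750 177.1250; -23.8750 -79.6250]
K = S⁻¹·BᵀPA = [0.3230 0.4783; 0.3371 -0.0423]
A−BK = [0.0452 0.0446; -0.1657 -0.1487]
AᵀP(A−BK) = [0.2884 0.3230; 0.3230 0.4783]
P' = Q + AᵀP(A−BK) = [4.5384 6.3230; 6.3230 9.4783]
tr(P') = 14.0167


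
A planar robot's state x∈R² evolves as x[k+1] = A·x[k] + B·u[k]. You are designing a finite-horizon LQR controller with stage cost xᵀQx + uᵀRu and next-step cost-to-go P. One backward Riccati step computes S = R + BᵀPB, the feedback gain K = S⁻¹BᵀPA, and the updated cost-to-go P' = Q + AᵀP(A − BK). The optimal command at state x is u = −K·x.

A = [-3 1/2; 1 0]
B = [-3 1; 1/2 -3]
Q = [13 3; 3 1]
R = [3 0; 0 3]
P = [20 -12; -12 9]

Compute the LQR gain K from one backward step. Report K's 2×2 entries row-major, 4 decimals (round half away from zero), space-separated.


0.8361 -0.1475 -0.2854 0.0020

BᵀP = [-66.0000 40.5000; 56.0000 -39.0000]
S = R + BᵀPB = [3 0; 0 3] + [218.2500 -187.5000; -187.5000 173.0000] = [221.2500 -187.5000; -187.5000 176.0000]
BᵀPA = [238.5000 -33.0000; -207.0000 28.0000]
K = S⁻¹·BᵀPA = [0.8361 -0.1475; -0.2854 0.0020]
A−BK = [-0.2063 0.0556; -0.2743 0.0797]
AᵀP(A−BK) = [2.5118 -0.4174; -0.4174 0.0779]
P' = Q + AᵀP(A−BK) = [15.5118 2.5826; 2.5826 1.0779]
tr(P') = 16.5897


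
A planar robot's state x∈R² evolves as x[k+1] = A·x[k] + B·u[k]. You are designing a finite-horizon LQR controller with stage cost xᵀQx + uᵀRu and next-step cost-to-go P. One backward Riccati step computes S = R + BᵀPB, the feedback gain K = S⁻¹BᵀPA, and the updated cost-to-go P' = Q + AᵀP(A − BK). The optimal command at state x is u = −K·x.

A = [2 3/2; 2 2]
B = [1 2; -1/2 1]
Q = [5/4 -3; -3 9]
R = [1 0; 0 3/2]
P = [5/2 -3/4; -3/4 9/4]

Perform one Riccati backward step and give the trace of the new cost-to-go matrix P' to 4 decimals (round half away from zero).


16.0331

BᵀP = [2.8750 -1.8750; 4.2500 0.7500]
S = R + BᵀPB = [1 0; 0 3/2] + [3.8125 3.8750; 3.8750 9.2500] = [4.8125 3.8750; 3.8750 10.7500]
BᵀPA = [2.0000 0.5625; 10.0000 7.8750]
K = S⁻¹·BᵀPA = [-0.4698 -0.6664; 1.0996 0.9728]
A−BK = [0.2706 0.2209; 0.6655 0.6940]
AᵀP(A−BK) = [2.9438 2.8551; 2.8551 2.8393]
P' = Q + AᵀP(A−BK) = [4.1938 -0.1449; -0.1449 11.8393]
tr(P') = 16.0331


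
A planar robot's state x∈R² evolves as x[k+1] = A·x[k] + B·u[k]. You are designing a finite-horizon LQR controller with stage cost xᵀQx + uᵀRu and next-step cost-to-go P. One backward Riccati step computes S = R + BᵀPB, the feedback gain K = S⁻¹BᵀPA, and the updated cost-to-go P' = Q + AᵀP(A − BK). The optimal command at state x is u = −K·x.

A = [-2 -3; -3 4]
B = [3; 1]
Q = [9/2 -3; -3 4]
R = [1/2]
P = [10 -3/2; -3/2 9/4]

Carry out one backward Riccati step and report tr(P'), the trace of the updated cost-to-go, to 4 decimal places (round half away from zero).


BᵀP = [28.5000 -2.2500]
S = R + BᵀPB = [1/2] + [83.2500] = [83.7500]
BᵀPA = [-50.2500 -94.5000]
K = S⁻¹·BᵀPA = [-0.6000 -1.1284]
A−BK = [-0.2000 0.3851; -2.4000 5.1284]
AᵀP(A−BK) = [12.1000 -25.2000; -25.2000 55.3701]
P' = Q + AᵀP(A−BK) = [16.6000 -28.2000; -28.2000 59.3701]
tr(P') = 75.9701

75.9701


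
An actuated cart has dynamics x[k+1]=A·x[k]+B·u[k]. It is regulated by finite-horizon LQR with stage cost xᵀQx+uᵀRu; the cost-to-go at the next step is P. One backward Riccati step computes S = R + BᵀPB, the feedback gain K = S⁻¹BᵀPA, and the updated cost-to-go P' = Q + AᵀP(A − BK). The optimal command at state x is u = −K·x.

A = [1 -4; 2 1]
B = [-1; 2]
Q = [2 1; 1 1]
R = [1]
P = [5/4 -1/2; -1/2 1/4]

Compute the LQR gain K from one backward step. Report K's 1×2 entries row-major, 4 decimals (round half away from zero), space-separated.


BᵀP = [-2.2500 1.0000]
S = R + BᵀPB = [1] + [4.2500] = [5.2500]
BᵀPA = [-0.2500 10.0000]
K = S⁻¹·BᵀPA = [-0.0476 1.9048]
A−BK = [0.9524 -2.0952; 2.0952 -2.8095]
AᵀP(A−BK) = [0.2381 -0.5238; -0.5238 5.2024]
P' = Q + AᵀP(A−BK) = [2.2381 0.4762; 0.4762 6.2024]
tr(P') = 8.4405

-0.0476 1.9048


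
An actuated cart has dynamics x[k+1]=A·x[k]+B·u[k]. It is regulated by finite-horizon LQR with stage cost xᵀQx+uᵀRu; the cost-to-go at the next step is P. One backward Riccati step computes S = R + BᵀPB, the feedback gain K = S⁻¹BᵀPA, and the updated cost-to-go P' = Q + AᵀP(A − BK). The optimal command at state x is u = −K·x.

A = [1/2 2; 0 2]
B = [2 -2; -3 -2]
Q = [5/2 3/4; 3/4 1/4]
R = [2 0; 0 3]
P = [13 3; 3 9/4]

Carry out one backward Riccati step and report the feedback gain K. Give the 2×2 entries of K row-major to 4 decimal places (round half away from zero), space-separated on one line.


BᵀP = [17.0000 -0.7500; -32.0000 -10.5000]
S = R + BᵀPB = [2 0; 0 3] + [36.2500 -32.5000; -32.5000 85.0000] = [38.2500 -32.5000; -32.5000 88.0000]
BᵀPA = [8.5000 32.5000; -16.0000 -85.0000]
K = S⁻¹·BᵀPA = [0.0987 0.0422; -0.1454 -0.9503]
A−BK = [0.0119 0.0149; 0.0054 0.2260]
AᵀP(A−BK) = [0.0852 0.4361; 0.4361 2.8510]
P' = Q + AᵀP(A−BK) = [2.5852 1.1861; 1.1861 3.1010]
tr(P') = 5.6861

0.0987 0.0422 -0.1454 -0.9503


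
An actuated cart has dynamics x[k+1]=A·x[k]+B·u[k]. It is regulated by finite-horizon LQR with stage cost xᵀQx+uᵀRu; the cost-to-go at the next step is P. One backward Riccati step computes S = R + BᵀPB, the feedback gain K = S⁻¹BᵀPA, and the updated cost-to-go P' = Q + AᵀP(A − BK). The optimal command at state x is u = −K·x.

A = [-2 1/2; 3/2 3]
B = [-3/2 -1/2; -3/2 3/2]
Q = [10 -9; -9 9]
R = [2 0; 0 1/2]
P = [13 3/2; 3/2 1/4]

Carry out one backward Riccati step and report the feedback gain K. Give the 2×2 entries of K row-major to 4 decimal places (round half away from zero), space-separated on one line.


BᵀP = [-21.7500 -2.6250; -4.2500 -0.3750]
S = R + BᵀPB = [2 0; 0 1/2] + [36.5625 6.9375; 6.9375 1.5625] = [38.5625 6.9375; 6.9375 2.0625]
BᵀPA = [39.5625 -18.7500; 7.9375 -3.2500]
K = S⁻¹·BᵀPA = [0.8448 -0.5134; 1.0070 0.1512]
A−BK = [-0.2294 -0.1945; 1.2567 2.0030]
AᵀP(A−BK) = [2.1483 -0.6378; -0.6378 0.8647]
P' = Q + AᵀP(A−BK) = [12.1483 -9.6378; -9.6378 9.8647]
tr(P') = 22.0129

0.8448 -0.5134 1.0070 0.1512


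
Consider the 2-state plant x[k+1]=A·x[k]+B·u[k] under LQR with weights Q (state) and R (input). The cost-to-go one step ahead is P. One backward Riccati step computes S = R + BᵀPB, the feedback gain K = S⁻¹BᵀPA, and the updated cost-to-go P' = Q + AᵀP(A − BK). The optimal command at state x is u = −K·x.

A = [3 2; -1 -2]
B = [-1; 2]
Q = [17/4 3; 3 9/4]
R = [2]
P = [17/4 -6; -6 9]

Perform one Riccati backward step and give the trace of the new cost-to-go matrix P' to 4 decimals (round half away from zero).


BᵀP = [-16.2500 24.0000]
S = R + BᵀPB = [2] + [64.2500] = [66.2500]
BᵀPA = [-72.7500 -80.5000]
K = S⁻¹·BᵀPA = [-1.0981 -1.2151]
A−BK = [1.9019 0.7849; 1.1962 0.4302]
AᵀP(A−BK) = [3.3623 3.1019; 3.1019 3.1849]
P' = Q + AᵀP(A−BK) = [7.6123 6.1019; 6.1019 5.4349]
tr(P') = 13.0472

13.0472


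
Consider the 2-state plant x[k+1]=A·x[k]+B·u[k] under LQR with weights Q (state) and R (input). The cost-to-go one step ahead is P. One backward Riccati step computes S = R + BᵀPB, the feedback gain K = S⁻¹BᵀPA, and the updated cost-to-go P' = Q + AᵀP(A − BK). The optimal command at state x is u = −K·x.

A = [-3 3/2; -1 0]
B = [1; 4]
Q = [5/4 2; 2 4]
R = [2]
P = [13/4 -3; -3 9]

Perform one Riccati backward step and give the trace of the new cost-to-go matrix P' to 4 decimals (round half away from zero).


BᵀP = [-8.7500 33.0000]
S = R + BᵀPB = [2] + [123.2500] = [125.2500]
BᵀPA = [-6.7500 -13.1250]
K = S⁻¹·BᵀPA = [-0.0539 -0.1048]
A−BK = [-2.9461 1.6048; -0.7844 0.4192]
AᵀP(A−BK) = [19.8862 -10.8323; -10.8323 5.9371]
P' = Q + AᵀP(A−BK) = [21.1362 -8.8323; -8.8323 9.9371]
tr(P') = 31.0734

31.0734


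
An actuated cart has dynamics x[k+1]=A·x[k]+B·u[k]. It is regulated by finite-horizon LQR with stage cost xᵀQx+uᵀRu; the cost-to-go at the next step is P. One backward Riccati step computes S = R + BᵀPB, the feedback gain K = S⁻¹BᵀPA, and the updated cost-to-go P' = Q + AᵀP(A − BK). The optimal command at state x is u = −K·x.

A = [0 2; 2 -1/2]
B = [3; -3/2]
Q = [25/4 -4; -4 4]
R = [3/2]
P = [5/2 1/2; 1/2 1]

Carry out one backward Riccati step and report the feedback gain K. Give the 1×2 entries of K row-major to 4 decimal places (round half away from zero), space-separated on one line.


0.0000 0.6207

BᵀP = [6.7500 0.0000]
S = R + BᵀPB = [3/2] + [20.2500] = [21.7500]
BᵀPA = [0.0000 13.5000]
K = S⁻¹·BᵀPA = [0.0000 0.6207]
A−BK = [0.0000 0.1379; 2.0000 0.4310]
AᵀP(A−BK) = [4.0000 1.0000; 1.0000 0.8707]
P' = Q + AᵀP(A−BK) = [10.2500 -3.0000; -3.0000 4.8707]
tr(P') = 15.1207


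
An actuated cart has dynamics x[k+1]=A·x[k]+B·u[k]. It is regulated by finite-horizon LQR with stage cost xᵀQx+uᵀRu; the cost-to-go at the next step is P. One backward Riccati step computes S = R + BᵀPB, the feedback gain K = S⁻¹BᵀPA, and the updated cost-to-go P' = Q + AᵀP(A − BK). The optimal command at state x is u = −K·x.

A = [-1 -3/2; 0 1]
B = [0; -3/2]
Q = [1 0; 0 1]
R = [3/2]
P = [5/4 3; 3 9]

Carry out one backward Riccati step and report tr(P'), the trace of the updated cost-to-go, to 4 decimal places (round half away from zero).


BᵀP = [-4.5000 -13.5000]
S = R + BᵀPB = [3/2] + [20.2500] = [21.7500]
BᵀPA = [4.5000 -6.7500]
K = S⁻¹·BᵀPA = [0.2069 -0.3103]
A−BK = [-1.0000 -1.5000; 0.3103 0.5345]
AᵀP(A−BK) = [0.3190 0.2716; 0.2716 0.7177]
P' = Q + AᵀP(A−BK) = [1.3190 0.2716; 0.2716 1.7177]
tr(P') = 3.0366

3.0366


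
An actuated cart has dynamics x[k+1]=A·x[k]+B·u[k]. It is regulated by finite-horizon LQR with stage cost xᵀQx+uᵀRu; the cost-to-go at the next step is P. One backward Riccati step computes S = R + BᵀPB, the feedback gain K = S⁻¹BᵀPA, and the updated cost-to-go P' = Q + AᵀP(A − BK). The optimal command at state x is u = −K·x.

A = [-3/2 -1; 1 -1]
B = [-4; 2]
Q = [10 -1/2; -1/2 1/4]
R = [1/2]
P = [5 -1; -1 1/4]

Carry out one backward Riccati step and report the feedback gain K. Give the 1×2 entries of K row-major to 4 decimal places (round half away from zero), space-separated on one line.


BᵀP = [-22.0000 4.5000]
S = R + BᵀPB = [1/2] + [97.0000] = [97.5000]
BᵀPA = [37.5000 17.5000]
K = S⁻¹·BᵀPA = [0.3846 0.1795]
A−BK = [0.0385 -0.2821; 0.2308 -1.3590]
AᵀP(A−BK) = [0.0769 0.0192; 0.0192 0.1090]
P' = Q + AᵀP(A−BK) = [10.0769 -0.4808; -0.4808 0.3590]
tr(P') = 10.4359

0.3846 0.1795


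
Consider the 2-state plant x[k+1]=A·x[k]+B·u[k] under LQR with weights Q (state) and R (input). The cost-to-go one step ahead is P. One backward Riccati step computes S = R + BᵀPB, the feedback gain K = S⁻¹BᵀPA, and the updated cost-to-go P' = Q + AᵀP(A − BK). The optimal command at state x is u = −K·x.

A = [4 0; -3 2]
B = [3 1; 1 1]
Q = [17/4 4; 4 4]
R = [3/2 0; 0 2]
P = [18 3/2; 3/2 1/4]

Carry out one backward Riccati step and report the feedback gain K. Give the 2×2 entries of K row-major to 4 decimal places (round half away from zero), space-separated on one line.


BᵀP = [55.5000 4.7500; 19.5000 1.7500]
S = R + BᵀPB = [3/2 0; 0 2] + [171.2500 60.2500; 60.2500 21.2500] = [172.7500 60.2500; 60.2500 23.2500]
BᵀPA = [207.7500 9.5000; 72.7500 3.5000]
K = S⁻¹·BᵀPA = [1.1569 0.0259; 0.1310 0.0835]
A−BK = [0.3983 -0.1611; -4.2879 1.8907]
AᵀP(A−BK) = [4.3704 -0.9492; -0.9492 0.4620]
P' = Q + AᵀP(A−BK) = [8.6204 3.0508; 3.0508 4.4620]
tr(P') = 13.0824

1.1569 0.0259 0.1310 0.0835


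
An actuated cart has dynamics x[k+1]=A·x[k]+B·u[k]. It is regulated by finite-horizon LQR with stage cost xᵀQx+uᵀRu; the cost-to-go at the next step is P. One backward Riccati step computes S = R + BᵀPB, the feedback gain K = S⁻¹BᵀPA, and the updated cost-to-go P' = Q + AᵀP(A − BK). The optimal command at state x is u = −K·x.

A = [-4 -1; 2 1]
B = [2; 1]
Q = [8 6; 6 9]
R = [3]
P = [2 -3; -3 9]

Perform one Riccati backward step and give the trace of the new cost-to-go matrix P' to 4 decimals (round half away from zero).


149.0000

BᵀP = [1.0000 3.0000]
S = R + BᵀPB = [3] + [5.0000] = [8.0000]
BᵀPA = [2.0000 2.0000]
K = S⁻¹·BᵀPA = [0.2500 0.2500]
A−BK = [-4.5000 -1.5000; 1.7500 0.7500]
AᵀP(A−BK) = [115.5000 43.5000; 43.5000 16.5000]
P' = Q + AᵀP(A−BK) = [123.5000 49.5000; 49.5000 25.5000]
tr(P') = 149.0000


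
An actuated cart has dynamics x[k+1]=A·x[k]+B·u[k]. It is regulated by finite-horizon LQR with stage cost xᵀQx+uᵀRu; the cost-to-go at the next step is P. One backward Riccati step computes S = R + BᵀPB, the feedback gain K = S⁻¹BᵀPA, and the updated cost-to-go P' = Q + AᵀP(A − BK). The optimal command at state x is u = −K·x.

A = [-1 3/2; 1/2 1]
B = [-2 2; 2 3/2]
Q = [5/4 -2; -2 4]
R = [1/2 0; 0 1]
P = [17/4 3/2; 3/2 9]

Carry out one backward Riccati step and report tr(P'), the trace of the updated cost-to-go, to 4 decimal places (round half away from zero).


5.8317

BᵀP = [-5.5000 15.0000; 10.7500 16.5000]
S = R + BᵀPB = [1/2 0; 0 1] + [41.0000 11.5000; 11.5000 46.2500] = [41.5000 11.5000; 11.5000 47.2500]
BᵀPA = [13.0000 6.7500; -2.5000 32.6250]
K = S⁻¹·BᵀPA = [0.3516 -0.0308; -0.1385 0.6980]
A−BK = [-0.0198 0.0426; 0.0045 0.0146]
AᵀP(A−BK) = [0.0826 -0.1052; -0.1052 0.4991]
P' = Q + AᵀP(A−BK) = [1.3326 -2.1052; -2.1052 4.4991]
tr(P') = 5.8317


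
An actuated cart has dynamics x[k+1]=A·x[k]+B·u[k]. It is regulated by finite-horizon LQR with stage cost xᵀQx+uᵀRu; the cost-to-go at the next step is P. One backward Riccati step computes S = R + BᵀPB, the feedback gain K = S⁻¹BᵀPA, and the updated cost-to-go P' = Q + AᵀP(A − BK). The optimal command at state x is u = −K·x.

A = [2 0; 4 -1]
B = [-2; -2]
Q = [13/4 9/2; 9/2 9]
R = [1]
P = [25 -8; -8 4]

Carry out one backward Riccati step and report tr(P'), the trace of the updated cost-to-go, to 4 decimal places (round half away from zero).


BᵀP = [-34.0000 8.0000]
S = R + BᵀPB = [1] + [52.0000] = [53.0000]
BᵀPA = [-36.0000 -8.0000]
K = S⁻¹·BᵀPA = [-0.6792 -0.1509]
A−BK = [0.6415 -0.3019; 2.6415 -1.3019]
AᵀP(A−BK) = [11.5472 -5.4340; -5.4340 2.7925]
P' = Q + AᵀP(A−BK) = [14.7972 -0.9340; -0.9340 11.7925]
tr(P') = 26.5896

26.5896


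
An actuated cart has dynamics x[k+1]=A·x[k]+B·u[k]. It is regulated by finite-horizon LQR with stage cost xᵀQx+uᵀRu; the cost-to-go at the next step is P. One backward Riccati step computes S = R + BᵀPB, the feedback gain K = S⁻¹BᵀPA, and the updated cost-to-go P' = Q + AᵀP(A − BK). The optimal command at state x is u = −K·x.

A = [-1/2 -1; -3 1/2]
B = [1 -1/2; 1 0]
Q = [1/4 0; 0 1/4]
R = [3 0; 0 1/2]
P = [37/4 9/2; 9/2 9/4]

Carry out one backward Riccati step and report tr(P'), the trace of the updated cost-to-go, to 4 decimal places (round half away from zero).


4.1305

BᵀP = [13.7500 6.7500; -4.6250 -2.2500]
S = R + BᵀPB = [3 0; 0 1/2] + [20.5000 -6.8750; -6.8750 2.3125] = [23.5000 -6.8750; -6.8750 2.8125]
BᵀPA = [-27.1250 -10.3750; 9.0625 3.5000]
K = S⁻¹·BᵀPA = [-0.7427 -0.2718; 1.4066 0.5801]
A−BK = [0.9461 -0.4382; -2.2573 0.7718]
AᵀP(A−BK) = [3.1680 0.9959; 0.9959 0.4624]
P' = Q + AᵀP(A−BK) = [3.4180 0.9959; 0.9959 0.7124]
tr(P') = 4.1305


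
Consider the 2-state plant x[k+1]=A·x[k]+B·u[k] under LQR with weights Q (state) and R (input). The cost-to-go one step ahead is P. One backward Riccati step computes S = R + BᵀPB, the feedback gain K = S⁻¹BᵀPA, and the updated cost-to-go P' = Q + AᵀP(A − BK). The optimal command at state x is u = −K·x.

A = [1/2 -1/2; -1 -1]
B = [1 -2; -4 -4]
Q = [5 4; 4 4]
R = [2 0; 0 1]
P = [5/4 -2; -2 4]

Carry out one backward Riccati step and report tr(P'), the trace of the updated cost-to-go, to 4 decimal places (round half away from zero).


9.1967

BᵀP = [9.2500 -18.0000; 5.5000 -12.0000]
S = R + BᵀPB = [2 0; 0 1] + [81.2500 53.5000; 53.5000 37.0000] = [83.2500 53.5000; 53.5000 38.0000]
BᵀPA = [22.6250 13.3750; 14.7500 9.2500]
K = S⁻¹·BᵀPA = [0.2344 0.0444; 0.0581 0.1809]
A−BK = [0.3817 -0.1826; 0.1701 -0.0988]
AᵀP(A−BK) = [0.1515 0.0145; 0.0145 0.0452]
P' = Q + AᵀP(A−BK) = [5.1515 4.0145; 4.0145 4.0452]
tr(P') = 9.1967


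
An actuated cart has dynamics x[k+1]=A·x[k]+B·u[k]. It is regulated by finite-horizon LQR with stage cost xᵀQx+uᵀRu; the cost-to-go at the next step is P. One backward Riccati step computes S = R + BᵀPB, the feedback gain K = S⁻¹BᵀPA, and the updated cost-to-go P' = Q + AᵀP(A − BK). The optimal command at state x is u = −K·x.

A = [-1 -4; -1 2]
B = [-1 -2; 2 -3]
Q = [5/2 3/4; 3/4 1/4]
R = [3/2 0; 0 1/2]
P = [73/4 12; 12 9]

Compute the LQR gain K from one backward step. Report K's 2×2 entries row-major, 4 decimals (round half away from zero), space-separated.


0.0942 1.5678 0.4230 0.7848

BᵀP = [5.7500 6.0000; -72.5000 -51.0000]
S = R + BᵀPB = [3/2 0; 0 1/2] + [6.2500 -29.5000; -29.5000 298.0000] = [7.7500 -29.5000; -29.5000 298.5000]
BᵀPA = [-11.7500 -11.0000; 123.5000 188.0000]
K = S⁻¹·BᵀPA = [0.0942 1.5678; 0.4230 0.7848]
A−BK = [-0.0598 -0.8627; 0.0808 1.2187]
AᵀP(A−BK) = [0.1108 0.5041; 0.5041 5.7116]
P' = Q + AᵀP(A−BK) = [2.6108 1.2541; 1.2541 5.9616]
tr(P') = 8.5724


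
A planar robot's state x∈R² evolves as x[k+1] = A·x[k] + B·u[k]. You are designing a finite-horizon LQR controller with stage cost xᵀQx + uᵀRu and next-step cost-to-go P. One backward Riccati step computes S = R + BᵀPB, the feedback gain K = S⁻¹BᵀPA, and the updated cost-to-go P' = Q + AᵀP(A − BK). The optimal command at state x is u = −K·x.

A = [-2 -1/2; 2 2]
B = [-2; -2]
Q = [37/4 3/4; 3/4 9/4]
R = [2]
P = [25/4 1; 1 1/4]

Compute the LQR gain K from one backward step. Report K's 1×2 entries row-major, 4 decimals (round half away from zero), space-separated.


BᵀP = [-14.5000 -2.5000]
S = R + BᵀPB = [2] + [34.0000] = [36.0000]
BᵀPA = [24.0000 2.2500]
K = S⁻¹·BᵀPA = [0.6667 0.0625]
A−BK = [-0.6667 -0.3750; 3.3333 2.1250]
AᵀP(A−BK) = [2.0000 0.7500; 0.7500 0.4219]
P' = Q + AᵀP(A−BK) = [11.2500 1.5000; 1.5000 2.6719]
tr(P') = 13.9219

0.6667 0.0625


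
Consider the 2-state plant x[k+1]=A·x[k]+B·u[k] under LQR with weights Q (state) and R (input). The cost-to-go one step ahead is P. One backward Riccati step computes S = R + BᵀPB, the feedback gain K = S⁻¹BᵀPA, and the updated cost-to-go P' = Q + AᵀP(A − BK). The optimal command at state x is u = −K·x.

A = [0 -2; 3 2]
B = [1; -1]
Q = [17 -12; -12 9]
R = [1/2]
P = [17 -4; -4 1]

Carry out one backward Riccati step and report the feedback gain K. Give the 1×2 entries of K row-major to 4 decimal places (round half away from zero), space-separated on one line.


BᵀP = [21.0000 -5.0000]
S = R + BᵀPB = [1/2] + [26.0000] = [26.5000]
BᵀPA = [-15.0000 -52.0000]
K = S⁻¹·BᵀPA = [-0.5660 -1.9623]
A−BK = [0.5660 -0.0377; 2.4340 0.0377]
AᵀP(A−BK) = [0.5094 0.5660; 0.5660 1.9623]
P' = Q + AᵀP(A−BK) = [17.5094 -11.4340; -11.4340 10.9623]
tr(P') = 28.4717

-0.5660 -1.9623


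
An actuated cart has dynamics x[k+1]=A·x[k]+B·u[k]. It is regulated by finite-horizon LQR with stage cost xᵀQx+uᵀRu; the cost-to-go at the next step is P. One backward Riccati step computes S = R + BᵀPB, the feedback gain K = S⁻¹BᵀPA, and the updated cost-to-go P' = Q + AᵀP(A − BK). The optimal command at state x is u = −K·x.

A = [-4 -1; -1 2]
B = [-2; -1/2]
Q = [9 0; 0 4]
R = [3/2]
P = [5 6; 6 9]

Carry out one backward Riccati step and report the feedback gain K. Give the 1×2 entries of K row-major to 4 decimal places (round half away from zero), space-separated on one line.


1.9161 -0.5594

BᵀP = [-13.0000 -16.5000]
S = R + BᵀPB = [3/2] + [34.2500] = [35.7500]
BᵀPA = [68.5000 -20.0000]
K = S⁻¹·BᵀPA = [1.9161 -0.5594]
A−BK = [-0.1678 -2.1189; -0.0420 1.7203]
AᵀP(A−BK) = [5.7483 -1.6783; -1.6783 5.8112]
P' = Q + AᵀP(A−BK) = [14.7483 -1.6783; -1.6783 9.8112]
tr(P') = 24.5594


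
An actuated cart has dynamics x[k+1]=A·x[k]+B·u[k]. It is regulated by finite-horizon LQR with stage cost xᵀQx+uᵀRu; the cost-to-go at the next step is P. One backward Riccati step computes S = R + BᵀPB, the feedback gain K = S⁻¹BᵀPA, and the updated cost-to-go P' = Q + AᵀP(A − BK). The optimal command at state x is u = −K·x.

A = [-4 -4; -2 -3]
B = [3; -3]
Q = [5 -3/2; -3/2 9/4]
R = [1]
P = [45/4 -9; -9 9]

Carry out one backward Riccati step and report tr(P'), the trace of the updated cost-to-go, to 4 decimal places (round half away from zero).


52.4585

BᵀP = [60.7500 -54.0000]
S = R + BᵀPB = [1] + [344.2500] = [345.2500]
BᵀPA = [-135.0000 -81.0000]
K = S⁻¹·BᵀPA = [-0.3910 -0.2346]
A−BK = [-2.8269 -3.2962; -3.1731 -3.7038]
AᵀP(A−BK) = [19.2122 22.3273; 22.3273 25.9964]
P' = Q + AᵀP(A−BK) = [24.2122 20.8273; 20.8273 28.2464]
tr(P') = 52.4585


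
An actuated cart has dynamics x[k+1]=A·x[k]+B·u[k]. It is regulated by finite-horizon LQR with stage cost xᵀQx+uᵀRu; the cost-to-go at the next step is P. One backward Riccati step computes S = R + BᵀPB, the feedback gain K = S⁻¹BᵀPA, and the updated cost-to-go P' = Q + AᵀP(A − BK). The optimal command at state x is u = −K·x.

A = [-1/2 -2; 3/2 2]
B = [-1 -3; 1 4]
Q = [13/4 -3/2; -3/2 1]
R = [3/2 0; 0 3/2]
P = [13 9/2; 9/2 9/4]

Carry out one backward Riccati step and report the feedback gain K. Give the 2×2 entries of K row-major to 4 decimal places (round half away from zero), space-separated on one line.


-0.2404 0.4170 0.1660 0.5617

BᵀP = [-8.5000 -2.2500; -21.0000 -4.5000]
S = R + BᵀPB = [3/2 0; 0 3/2] + [6.2500 16.5000; 16.5000 45.0000] = [7.7500 16.5000; 16.5000 46.5000]
BᵀPA = [0.8750 12.5000; 3.7500 33.0000]
K = S⁻¹·BᵀPA = [-0.2404 0.4170; 0.1660 0.5617]
A−BK = [-0.2426 0.1021; 1.0766 -0.6638]
AᵀP(A−BK) = [1.1505 -0.7213; -0.7213 1.2511]
P' = Q + AᵀP(A−BK) = [4.4005 -2.2213; -2.2213 2.2511]
tr(P') = 6.6516


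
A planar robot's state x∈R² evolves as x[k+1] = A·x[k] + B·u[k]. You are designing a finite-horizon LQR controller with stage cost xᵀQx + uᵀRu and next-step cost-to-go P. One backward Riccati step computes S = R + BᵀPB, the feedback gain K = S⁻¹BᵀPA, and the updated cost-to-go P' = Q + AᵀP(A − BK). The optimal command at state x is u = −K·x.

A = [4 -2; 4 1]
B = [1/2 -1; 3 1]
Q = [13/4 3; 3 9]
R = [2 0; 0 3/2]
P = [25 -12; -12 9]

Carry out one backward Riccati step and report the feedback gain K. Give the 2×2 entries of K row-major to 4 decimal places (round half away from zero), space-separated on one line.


BᵀP = [-23.5000 21.0000; -37.0000 21.0000]
S = R + BᵀPB = [2 0; 0 3/2] + [51.2500 44.5000; 44.5000 58.0000] = [53.2500 44.5000; 44.5000 59.5000]
BᵀPA = [-10.0000 68.0000; -64.0000 95.0000]
K = S⁻¹·BᵀPA = [1.8963 -0.1528; -2.4938 1.7109]
A−BK = [0.5580 -0.2127; 0.8050 -0.2526]
AᵀP(A−BK) = [19.3565 -8.0307; -8.0307 4.8533]
P' = Q + AᵀP(A−BK) = [22.6065 -5.0307; -5.0307 13.8533]
tr(P') = 36.4599

1.8963 -0.1528 -2.4938 1.7109


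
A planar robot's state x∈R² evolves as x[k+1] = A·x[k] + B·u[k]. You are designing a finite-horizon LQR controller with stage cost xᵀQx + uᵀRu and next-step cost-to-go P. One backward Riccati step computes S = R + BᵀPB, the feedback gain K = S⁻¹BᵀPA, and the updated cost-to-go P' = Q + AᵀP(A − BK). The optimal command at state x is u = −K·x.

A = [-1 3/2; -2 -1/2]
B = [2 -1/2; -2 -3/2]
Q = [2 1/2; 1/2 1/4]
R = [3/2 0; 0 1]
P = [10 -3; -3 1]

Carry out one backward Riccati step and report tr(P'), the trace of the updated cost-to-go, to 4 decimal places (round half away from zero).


BᵀP = [26.0000 -8.0000; -0.5000 0.0000]
S = R + BᵀPB = [3/2 0; 0 1] + [68.0000 -1.0000; -1.0000 0.2500] = [69.5000 -1.0000; -1.0000 1.2500]
BᵀPA = [-10.0000 43.0000; 0.5000 -0.7500]
K = S⁻¹·BᵀPA = [-0.1397 0.6172; 0.2882 -0.1063]
A−BK = [-0.5764 0.2125; -1.8472 0.5750]
AᵀP(A−BK) = [0.4585 -0.2751; -0.2751 0.6317]
P' = Q + AᵀP(A−BK) = [2.4585 0.2249; 0.2249 0.8817]
tr(P') = 3.3402

3.3402


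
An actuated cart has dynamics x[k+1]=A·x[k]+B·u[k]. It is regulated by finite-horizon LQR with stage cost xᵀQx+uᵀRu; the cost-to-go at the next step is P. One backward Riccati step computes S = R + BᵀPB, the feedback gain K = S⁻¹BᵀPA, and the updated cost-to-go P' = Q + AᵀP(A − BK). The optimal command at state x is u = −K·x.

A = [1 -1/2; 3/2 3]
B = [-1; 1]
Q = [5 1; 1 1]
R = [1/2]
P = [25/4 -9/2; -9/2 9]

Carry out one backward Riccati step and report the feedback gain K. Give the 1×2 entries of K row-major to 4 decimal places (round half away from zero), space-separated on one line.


BᵀP = [-10.7500 13.5000]
S = R + BᵀPB = [1/2] + [24.2500] = [24.7500]
BᵀPA = [9.5000 45.8750]
K = S⁻¹·BᵀPA = [0.3838 1.8535]
A−BK = [1.3838 1.3535; 1.1162 1.1465]
AᵀP(A−BK) = [9.3535 9.6414; 9.6414 11.0316]
P' = Q + AᵀP(A−BK) = [14.3535 10.6414; 10.6414 12.0316]
tr(P') = 26.3851

0.3838 1.8535


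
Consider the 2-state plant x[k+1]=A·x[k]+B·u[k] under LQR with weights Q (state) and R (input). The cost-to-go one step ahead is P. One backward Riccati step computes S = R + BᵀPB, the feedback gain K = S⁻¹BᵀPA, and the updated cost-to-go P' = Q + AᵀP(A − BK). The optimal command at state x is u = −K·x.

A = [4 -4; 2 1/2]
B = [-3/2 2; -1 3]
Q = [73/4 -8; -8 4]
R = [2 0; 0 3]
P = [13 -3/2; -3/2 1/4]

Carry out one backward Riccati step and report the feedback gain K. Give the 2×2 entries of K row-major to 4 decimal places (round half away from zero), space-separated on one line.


-1.4022 1.5743 1.0047 -1.0164

BᵀP = [-18.0000 2.0000; 21.5000 -2.2500]
S = R + BᵀPB = [2 0; 0 3] + [25.0000 -30.0000; -30.0000 36.2500] = [27.0000 -30.0000; -30.0000 39.2500]
BᵀPA = [-68.0000 73.0000; 81.5000 -87.1250]
K = S⁻¹·BᵀPA = [-1.4022 1.5743; 1.0047 -1.0164]
A−BK = [-0.1127 0.3944; -2.4163 5.1236]
AᵀP(A−BK) = [7.7684 -8.8560; -8.8560 10.5794]
P' = Q + AᵀP(A−BK) = [26.0184 -16.8560; -16.8560 14.5794]
tr(P') = 40.5978


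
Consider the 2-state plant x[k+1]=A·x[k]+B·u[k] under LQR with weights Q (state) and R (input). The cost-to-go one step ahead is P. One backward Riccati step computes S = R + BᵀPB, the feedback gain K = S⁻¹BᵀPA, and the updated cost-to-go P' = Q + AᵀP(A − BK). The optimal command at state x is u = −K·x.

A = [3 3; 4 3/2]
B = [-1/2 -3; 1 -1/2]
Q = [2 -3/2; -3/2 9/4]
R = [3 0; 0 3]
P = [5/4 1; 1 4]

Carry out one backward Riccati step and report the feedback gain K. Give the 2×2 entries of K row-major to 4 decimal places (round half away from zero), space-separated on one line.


BᵀP = [0.3750 3.5000; -4.2500 -5.0000]
S = R + BᵀPB = [3 0; 0 3] + [3.3125 -2.8750; -2.8750 15.2500] = [6.3125 -2.8750; -2.8750 18.2500]
BᵀPA = [15.1250 6.3750; -32.7500 -20.2500]
K = S⁻¹·BᵀPA = [1.7008 0.5435; -1.5266 -1.0240]
A−BK = [-0.7294 0.1999; 1.5359 0.4445]
AᵀP(A−BK) = [23.5301 9.9942; 9.9942 5.0497]
P' = Q + AᵀP(A−BK) = [25.5301 8.4942; 8.4942 7.2997]
tr(P') = 32.8298

1.7008 0.5435 -1.5266 -1.0240


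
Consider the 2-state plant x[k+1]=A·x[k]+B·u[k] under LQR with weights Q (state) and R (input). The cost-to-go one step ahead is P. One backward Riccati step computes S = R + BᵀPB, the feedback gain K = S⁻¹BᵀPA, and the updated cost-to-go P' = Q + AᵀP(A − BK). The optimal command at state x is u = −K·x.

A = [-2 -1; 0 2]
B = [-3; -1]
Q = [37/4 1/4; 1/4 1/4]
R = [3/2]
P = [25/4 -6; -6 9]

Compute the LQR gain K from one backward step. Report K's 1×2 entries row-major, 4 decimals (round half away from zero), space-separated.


BᵀP = [-12.7500 9.0000]
S = R + BᵀPB = [3/2] + [29.2500] = [30.7500]
BᵀPA = [25.5000 30.7500]
K = S⁻¹·BᵀPA = [0.8293 1.0000]
A−BK = [0.4878 2.0000; 0.8293 3.0000]
AᵀP(A−BK) = [3.8537 11.0000; 11.0000 35.5000]
P' = Q + AᵀP(A−BK) = [13.1037 11.2500; 11.2500 35.7500]
tr(P') = 48.8537

0.8293 1.0000


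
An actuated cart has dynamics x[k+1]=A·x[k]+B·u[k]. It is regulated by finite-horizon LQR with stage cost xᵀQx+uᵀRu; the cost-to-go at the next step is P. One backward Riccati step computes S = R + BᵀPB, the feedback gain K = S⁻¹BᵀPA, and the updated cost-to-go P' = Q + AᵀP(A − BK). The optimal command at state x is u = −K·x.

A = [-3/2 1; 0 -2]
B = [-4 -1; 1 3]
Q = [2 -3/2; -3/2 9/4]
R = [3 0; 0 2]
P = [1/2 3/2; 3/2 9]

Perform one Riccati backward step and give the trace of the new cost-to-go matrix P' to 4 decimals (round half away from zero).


BᵀP = [-0.5000 3.0000; 4.0000 25.5000]
S = R + BᵀPB = [3 0; 0 2] + [5.0000 9.5000; 9.5000 72.5000] = [8.0000 9.5000; 9.5000 74.5000]
BᵀPA = [0.7500 -6.5000; -6.0000 -47.0000]
K = S⁻¹·BᵀPA = [0.2232 -0.0746; -0.1090 -0.6214]
A−BK = [-0.7163 0.0801; 0.1038 -0.0613]
AᵀP(A−BK) = [0.3036 0.0779; 0.0779 0.8112]
P' = Q + AᵀP(A−BK) = [2.3036 -1.4221; -1.4221 3.0612]
tr(P') = 5.3648

5.3648


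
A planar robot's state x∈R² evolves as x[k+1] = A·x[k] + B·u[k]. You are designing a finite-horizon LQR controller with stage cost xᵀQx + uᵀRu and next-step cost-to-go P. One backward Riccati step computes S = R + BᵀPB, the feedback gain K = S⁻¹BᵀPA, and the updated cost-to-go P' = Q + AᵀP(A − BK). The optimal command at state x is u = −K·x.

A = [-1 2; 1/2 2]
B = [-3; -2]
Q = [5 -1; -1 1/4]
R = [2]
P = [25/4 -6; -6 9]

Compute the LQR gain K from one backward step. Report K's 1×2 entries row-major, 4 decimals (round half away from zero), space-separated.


0.3034 -0.6067

BᵀP = [-6.7500 0.0000]
S = R + BᵀPB = [2] + [20.2500] = [22.2500]
BᵀPA = [6.7500 -13.5000]
K = S⁻¹·BᵀPA = [0.3034 -0.6067]
A−BK = [-0.0899 0.1798; 1.1067 0.7865]
AᵀP(A−BK) = [12.4522 6.5955; 6.5955 4.8090]
P' = Q + AᵀP(A−BK) = [17.4522 5.5955; 5.5955 5.0590]
tr(P') = 22.5112


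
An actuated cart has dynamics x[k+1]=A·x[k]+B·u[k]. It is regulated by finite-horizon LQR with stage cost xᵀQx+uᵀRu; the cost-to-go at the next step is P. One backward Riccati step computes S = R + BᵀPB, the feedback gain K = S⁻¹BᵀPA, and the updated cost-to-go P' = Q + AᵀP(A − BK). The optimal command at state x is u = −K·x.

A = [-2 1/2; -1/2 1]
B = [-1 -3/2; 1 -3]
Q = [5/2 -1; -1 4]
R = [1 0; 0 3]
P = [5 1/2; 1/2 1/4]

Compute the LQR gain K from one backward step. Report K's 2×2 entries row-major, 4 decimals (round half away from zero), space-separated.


0.9444 -0.1389 0.5556 -0.2361

BᵀP = [-4.5000 -0.2500; -9.0000 -1.5000]
S = R + BᵀPB = [1 0; 0 3] + [4.2500 7.5000; 7.5000 18.0000] = [5.2500 7.5000; 7.5000 21.0000]
BᵀPA = [9.1250 -2.5000; 18.7500 -6.0000]
K = S⁻¹·BᵀPA = [0.9444 -0.1389; 0.5556 -0.2361]
A−BK = [-0.2222 0.0069; 0.2222 0.4306]
AᵀP(A−BK) = [2.0278 -0.5556; -0.5556 0.2361]
P' = Q + AᵀP(A−BK) = [4.5278 -1.5556; -1.5556 4.2361]
tr(P') = 8.7639
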